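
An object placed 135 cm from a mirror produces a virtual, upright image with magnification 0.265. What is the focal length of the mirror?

f = -48.7 cm (convex)

m = −d_i/d_o ⇒ d_i = −m·d_o = −(+0.265)·(135) = -35.77 cm.
1/f = 1/d_o + 1/d_i = 1/(135) + 1/(-35.77) = -0.02055, so f = -48.7 cm.
Since f is negative, the mirror is convex.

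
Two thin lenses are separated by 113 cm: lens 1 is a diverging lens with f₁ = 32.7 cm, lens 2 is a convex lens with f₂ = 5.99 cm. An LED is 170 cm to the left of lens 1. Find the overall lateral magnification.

f₁ = −32.7 cm (diverging).
Lens 1: 1/d_i1 = 1/(-32.7) − 1/(170) = -0.03646, so d_i1 = -27.42 cm; m₁ = −d_i1/d_o1 = +0.1613.
d_o2 = 113 − (-27.42) = 140.4 cm.
Lens 2: 1/d_i2 = 1/(5.99) − 1/(140.4) = 0.1598, so d_i2 = 6.257 cm; m₂ = −d_i2/d_o2 = -0.04457.
m = m₁·m₂ = (+0.1613)(-0.04457) = -0.00719.

m = -0.00719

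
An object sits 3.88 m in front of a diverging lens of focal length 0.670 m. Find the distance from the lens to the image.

For a diverging lens, f = -0.670 m.
Thin-lens equation: 1/s_i = 1/f − 1/s_o = 1/(-0.6700) − 1/(3.88) = -1.493 − 0.2577 = -1.750, so s_i = -0.571 m.
The image is virtual, upright and reduced, on the same side as the object.

0.571 m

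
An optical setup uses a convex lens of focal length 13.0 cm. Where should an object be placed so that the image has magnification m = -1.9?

19.8 cm

m = −d_i/d_o ⇒ d_i = −m·d_o.
1/f = 1/d_o + 1/d_i = 1/d_o − 1/(m·d_o) = (1 − 1/m)/d_o, so d_o = f(1 − 1/m) = (13.00)(1 − 1/(-1.9)) = 19.8 cm.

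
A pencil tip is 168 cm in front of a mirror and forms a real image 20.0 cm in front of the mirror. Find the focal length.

Real image ⇒ d_i = +20.0 cm.
1/f = 1/d_o + 1/d_i = 1/(168) + 1/(20.0) = 0.05595, so f = 17.9 cm.
Since f is positive, the mirror is concave.

f = 17.9 cm (concave)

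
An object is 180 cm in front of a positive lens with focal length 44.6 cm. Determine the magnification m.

m = -0.329

1/d_i = 1/f − 1/d_o = 1/(44.60) − 1/(180) = 0.01687, so d_i = 59.29 cm.
m = −d_i/d_o = −(59.29)/(180) = -0.329.
The image is real, inverted and reduced, on the far side of the lens.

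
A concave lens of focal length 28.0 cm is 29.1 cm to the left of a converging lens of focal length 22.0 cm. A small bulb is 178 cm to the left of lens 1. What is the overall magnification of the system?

m = -0.0956

f₁ = −28.0 cm (diverging).
Lens 1: 1/d_i1 = 1/(-28.0) − 1/(178) = -0.04133, so d_i1 = -24.19 cm; m₁ = −d_i1/d_o1 = +0.1359.
d_o2 = 29.1 − (-24.19) = 53.29 cm.
Lens 2: 1/d_i2 = 1/(22.0) − 1/(53.29) = 0.02669, so d_i2 = 37.47 cm; m₂ = −d_i2/d_o2 = -0.7031.
m = m₁·m₂ = (+0.1359)(-0.7031) = -0.0956.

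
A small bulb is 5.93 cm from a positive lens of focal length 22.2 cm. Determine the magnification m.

1/d_i = 1/f − 1/d_o = 1/(22.20) − 1/(5.93) = -0.1236, so d_i = -8.091 cm.
m = −d_i/d_o = −(-8.091)/(5.93) = +1.36.
The image is virtual, upright and enlarged, on the same side as the object.

m = +1.36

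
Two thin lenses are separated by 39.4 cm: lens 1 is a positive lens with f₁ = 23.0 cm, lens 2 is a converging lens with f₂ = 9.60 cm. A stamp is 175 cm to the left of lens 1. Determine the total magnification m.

m = +0.438

Lens 1: 1/d_i1 = 1/(23.0) − 1/(175) = 0.03776, so d_i1 = 26.48 cm; m₁ = −d_i1/d_o1 = -0.1513.
d_o2 = 39.4 − (26.48) = 12.92 cm.
Lens 2: 1/d_i2 = 1/(9.60) − 1/(12.92) = 0.02677, so d_i2 = 37.36 cm; m₂ = −d_i2/d_o2 = -2.892.
m = m₁·m₂ = (-0.1513)(-2.892) = +0.438.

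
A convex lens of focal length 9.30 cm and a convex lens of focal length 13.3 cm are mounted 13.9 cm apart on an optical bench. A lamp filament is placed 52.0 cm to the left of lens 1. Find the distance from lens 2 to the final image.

3.19 cm

Lens 1: 1/d_i1 = 1/f₁ − 1/d_o1 = 1/(9.30) − 1/(52.0) = 0.08830, so d_i1 = 11.33 cm.
The intermediate image is 11.33 cm to the right of lens 1, which is 13.9 − (11.33) = 2.570 cm to the left of lens 2, so d_o2 = +2.570 cm.
Lens 2: 1/d_i2 = 1/f₂ − 1/d_o2 = 1/(13.3) − 1/(2.570) = -0.3139, so d_i2 = -3.19 cm.
The final image is virtual, 3.19 cm to the left of lens 2 (overall magnification ≈ -0.27).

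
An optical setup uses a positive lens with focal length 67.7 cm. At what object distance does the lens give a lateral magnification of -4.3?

83.4 cm

m = −d_i/d_o ⇒ d_i = −m·d_o.
1/f = 1/d_o + 1/d_i = 1/d_o − 1/(m·d_o) = (1 − 1/m)/d_o, so d_o = f(1 − 1/m) = (67.70)(1 − 1/(-4.3)) = 83.4 cm.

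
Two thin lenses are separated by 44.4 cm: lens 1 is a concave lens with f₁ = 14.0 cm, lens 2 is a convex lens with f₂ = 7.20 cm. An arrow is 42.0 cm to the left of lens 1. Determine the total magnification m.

m = -0.0377

f₁ = −14.0 cm (diverging).
Lens 1: 1/d_i1 = 1/(-14.0) − 1/(42.0) = -0.09524, so d_i1 = -10.50 cm; m₁ = −d_i1/d_o1 = +0.2500.
d_o2 = 44.4 − (-10.50) = 54.90 cm.
Lens 2: 1/d_i2 = 1/(7.20) − 1/(54.90) = 0.1207, so d_i2 = 8.287 cm; m₂ = −d_i2/d_o2 = -0.1509.
m = m₁·m₂ = (+0.2500)(-0.1509) = -0.0377.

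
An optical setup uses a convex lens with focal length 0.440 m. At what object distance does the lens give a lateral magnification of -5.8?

m = −d_i/d_o ⇒ d_i = −m·d_o.
1/f = 1/d_o + 1/d_i = 1/d_o − 1/(m·d_o) = (1 − 1/m)/d_o, so d_o = f(1 − 1/m) = (0.4400)(1 − 1/(-5.8)) = 0.516 m.

0.516 m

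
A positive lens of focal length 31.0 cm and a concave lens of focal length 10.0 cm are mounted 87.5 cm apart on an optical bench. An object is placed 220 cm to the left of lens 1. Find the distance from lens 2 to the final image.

8.37 cm

Lens 1: 1/d_i1 = 1/f₁ − 1/d_o1 = 1/(31.0) − 1/(220) = 0.02771, so d_i1 = 36.08 cm.
The intermediate image is 36.08 cm to the right of lens 1, which is 87.5 − (36.08) = 51.42 cm to the left of lens 2, so d_o2 = +51.42 cm.
Lens 2 is diverging, so f₂ = −10.0 cm.
Lens 2: 1/d_i2 = 1/f₂ − 1/d_o2 = 1/(-10.0) − 1/(51.42) = -0.1194, so d_i2 = -8.37 cm.
The final image is virtual, 8.37 cm to the left of lens 2 (overall magnification ≈ -0.027).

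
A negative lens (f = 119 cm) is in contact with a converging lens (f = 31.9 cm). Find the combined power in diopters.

P₁ = 1/f₁ = 1/(-1.19 m) = -0.8403 D; P₂ = 1/f₂ = 1/(0.319 m) = +3.135 D.
For thin lenses in contact, P = P₁ + P₂ = (-0.8403) + (+3.135) = +2.29 D.

P = +2.29 D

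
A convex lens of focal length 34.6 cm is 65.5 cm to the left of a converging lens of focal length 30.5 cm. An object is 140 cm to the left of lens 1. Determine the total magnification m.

Lens 1: 1/d_i1 = 1/(34.6) − 1/(140) = 0.02176, so d_i1 = 45.96 cm; m₁ = −d_i1/d_o1 = -0.3283.
d_o2 = 65.5 − (45.96) = 19.54 cm.
Lens 2: 1/d_i2 = 1/(30.5) − 1/(19.54) = -0.01839, so d_i2 = -54.38 cm; m₂ = −d_i2/d_o2 = +2.783.
m = m₁·m₂ = (-0.3283)(+2.783) = -0.914.

m = -0.914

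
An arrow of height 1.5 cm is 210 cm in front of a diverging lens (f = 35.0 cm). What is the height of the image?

0.214 cm

For a diverging lens, f = -35.0 cm.
1/d_i = 1/f − 1/d_o = 1/(-35.00) − 1/(210) = -0.03333, so d_i = -30.00 cm.
m = −d_i/d_o = +0.1429.
|h_i| = |m|·h_o = 0.1429 × 1.5 = 0.214 cm. The image is virtual, upright and reduced, on the same side as the object.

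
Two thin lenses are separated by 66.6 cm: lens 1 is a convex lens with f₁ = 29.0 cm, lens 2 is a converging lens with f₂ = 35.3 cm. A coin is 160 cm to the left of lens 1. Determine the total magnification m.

m = -1.90

Lens 1: 1/d_i1 = 1/(29.0) − 1/(160) = 0.02823, so d_i1 = 35.42 cm; m₁ = −d_i1/d_o1 = -0.2214.
d_o2 = 66.6 − (35.42) = 31.18 cm.
Lens 2: 1/d_i2 = 1/(35.3) − 1/(31.18) = -0.003743, so d_i2 = -267.1 cm; m₂ = −d_i2/d_o2 = +8.568.
m = m₁·m₂ = (-0.2214)(+8.568) = -1.90.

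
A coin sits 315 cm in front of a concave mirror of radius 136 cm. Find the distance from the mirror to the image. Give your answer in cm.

f = R/2 = 136/2 = 68.00 cm.
Mirror equation: 1/v = 1/f − 1/u = 1/(68.00) − 1/(315) = 0.01471 − 0.003175 = 0.01153, so v = 86.7 cm.
The image is real, inverted and reduced, in front of the mirror.

86.7 cm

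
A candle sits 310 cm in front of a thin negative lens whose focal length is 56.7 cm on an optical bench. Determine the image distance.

47.9 cm

For a negative lens, f = -56.7 cm.
Thin-lens equation: 1/v = 1/f − 1/u = 1/(-56.70) − 1/(310) = -0.01764 − 0.003226 = -0.02086, so v = -47.9 cm.
The image is virtual, upright and reduced, on the same side as the object.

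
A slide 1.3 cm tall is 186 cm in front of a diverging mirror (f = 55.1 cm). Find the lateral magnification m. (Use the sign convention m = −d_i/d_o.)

m = +0.229

For a diverging mirror, f = -55.1 cm.
1/d_i = 1/f − 1/d_o = 1/(-55.10) − 1/(186) = -0.02353, so d_i = -42.51 cm.
m = −d_i/d_o = −(-42.51)/(186) = +0.229.
The image is virtual, upright and reduced, behind the mirror.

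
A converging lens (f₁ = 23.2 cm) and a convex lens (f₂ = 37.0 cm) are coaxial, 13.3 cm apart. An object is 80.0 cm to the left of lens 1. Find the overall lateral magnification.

Lens 1: 1/d_i1 = 1/(23.2) − 1/(80.0) = 0.03060, so d_i1 = 32.68 cm; m₁ = −d_i1/d_o1 = -0.4085.
d_o2 = 13.3 − (32.68) = -19.38 cm (virtual object).
Lens 2: 1/d_i2 = 1/(37.0) − 1/(-19.38) = 0.07863, so d_i2 = 12.72 cm; m₂ = −d_i2/d_o2 = +0.6563.
m = m₁·m₂ = (-0.4085)(+0.6563) = -0.268.

m = -0.268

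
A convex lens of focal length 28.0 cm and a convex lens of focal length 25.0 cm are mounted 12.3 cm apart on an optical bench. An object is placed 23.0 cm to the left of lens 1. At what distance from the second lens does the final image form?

Lens 1: 1/d_i1 = 1/f₁ − 1/d_o1 = 1/(28.0) − 1/(23.0) = -0.007764, so d_i1 = -128.8 cm.
The intermediate image is 128.8 cm to the left of lens 1 (virtual), which is 12.3 − (-128.8) = 141.1 cm to the left of lens 2, so d_o2 = +141.1 cm.
Lens 2: 1/d_i2 = 1/f₂ − 1/d_o2 = 1/(25.0) − 1/(141.1) = 0.03291, so d_i2 = 30.4 cm.
The final image is real, 30.4 cm to the right of lens 2 (overall magnification ≈ -1.2).

30.4 cm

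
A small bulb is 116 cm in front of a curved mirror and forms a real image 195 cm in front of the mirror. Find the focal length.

f = 72.7 cm (concave)

Real image ⇒ d_i = +195 cm.
1/f = 1/d_o + 1/d_i = 1/(116) + 1/(195) = 0.01375, so f = 72.7 cm.
Since f is positive, the curved mirror is concave.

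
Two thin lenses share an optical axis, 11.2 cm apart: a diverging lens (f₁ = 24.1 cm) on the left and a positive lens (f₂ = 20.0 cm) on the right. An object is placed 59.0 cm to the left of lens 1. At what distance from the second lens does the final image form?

Lens 1 is diverging, so f₁ = −24.1 cm.
Lens 1: 1/d_i1 = 1/f₁ − 1/d_o1 = 1/(-24.1) − 1/(59.0) = -0.05844, so d_i1 = -17.11 cm.
The intermediate image is 17.11 cm to the left of lens 1 (virtual), which is 11.2 − (-17.11) = 28.31 cm to the left of lens 2, so d_o2 = +28.31 cm.
Lens 2: 1/d_i2 = 1/f₂ − 1/d_o2 = 1/(20.0) − 1/(28.31) = 0.01468, so d_i2 = 68.1 cm.
The final image is real, 68.1 cm to the right of lens 2 (overall magnification ≈ -0.70).

68.1 cm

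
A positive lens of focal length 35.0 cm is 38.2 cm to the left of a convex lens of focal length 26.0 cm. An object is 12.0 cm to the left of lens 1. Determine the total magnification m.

m = -1.30

Lens 1: 1/d_i1 = 1/(35.0) − 1/(12.0) = -0.05476, so d_i1 = -18.26 cm; m₁ = −d_i1/d_o1 = +1.522.
d_o2 = 38.2 − (-18.26) = 56.46 cm.
Lens 2: 1/d_i2 = 1/(26.0) − 1/(56.46) = 0.02075, so d_i2 = 48.19 cm; m₂ = −d_i2/d_o2 = -0.8536.
m = m₁·m₂ = (+1.522)(-0.8536) = -1.30.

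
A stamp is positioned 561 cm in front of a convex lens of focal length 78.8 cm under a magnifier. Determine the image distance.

91.7 cm

Thin-lens equation: 1/q = 1/f − 1/p = 1/(78.80) − 1/(561) = 0.01269 − 0.001783 = 0.01091, so q = 91.7 cm.
The image is real, inverted and reduced, on the far side of the lens.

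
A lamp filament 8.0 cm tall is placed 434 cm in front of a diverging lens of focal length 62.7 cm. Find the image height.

1.01 cm

For a diverging lens, f = -62.7 cm.
1/d_i = 1/f − 1/d_o = 1/(-62.70) − 1/(434) = -0.01825, so d_i = -54.79 cm.
m = −d_i/d_o = +0.1262.
|h_i| = |m|·h_o = 0.1262 × 8.0 = 1.01 cm. The image is virtual, upright and reduced, on the same side as the object.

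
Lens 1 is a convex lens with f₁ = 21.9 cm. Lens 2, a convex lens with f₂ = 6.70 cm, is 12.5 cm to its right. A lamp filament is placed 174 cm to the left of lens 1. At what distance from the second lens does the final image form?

4.37 cm

Lens 1: 1/d_i1 = 1/f₁ − 1/d_o1 = 1/(21.9) − 1/(174) = 0.03991, so d_i1 = 25.05 cm.
The intermediate image is 25.05 cm to the right of lens 1, which lies 12.55 cm to the right of lens 2 — a virtual object — so d_o2 = −12.55 cm.
Lens 2: 1/d_i2 = 1/f₂ − 1/d_o2 = 1/(6.70) − 1/(-12.55) = 0.2289, so d_i2 = 4.37 cm.
The final image is real, 4.37 cm to the right of lens 2 (overall magnification ≈ -0.050).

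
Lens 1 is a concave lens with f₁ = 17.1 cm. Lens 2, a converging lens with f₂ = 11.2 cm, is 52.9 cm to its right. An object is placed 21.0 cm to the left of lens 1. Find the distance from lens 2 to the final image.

Lens 1 is diverging, so f₁ = −17.1 cm.
Lens 1: 1/d_i1 = 1/f₁ − 1/d_o1 = 1/(-17.1) − 1/(21.0) = -0.1061, so d_i1 = -9.425 cm.
The intermediate image is 9.425 cm to the left of lens 1 (virtual), which is 52.9 − (-9.425) = 62.33 cm to the left of lens 2, so d_o2 = +62.33 cm.
Lens 2: 1/d_i2 = 1/f₂ − 1/d_o2 = 1/(11.2) − 1/(62.33) = 0.07324, so d_i2 = 13.7 cm.
The final image is real, 13.7 cm to the right of lens 2 (overall magnification ≈ -0.098).

13.7 cm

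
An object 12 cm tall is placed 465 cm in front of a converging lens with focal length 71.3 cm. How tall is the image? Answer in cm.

1/d_i = 1/f − 1/d_o = 1/(71.30) − 1/(465) = 0.01187, so d_i = 84.21 cm.
m = −d_i/d_o = -0.1811.
|h_i| = |m|·h_o = 0.1811 × 12 = 2.17 cm. The image is real, inverted and reduced, on the far side of the lens.

2.17 cm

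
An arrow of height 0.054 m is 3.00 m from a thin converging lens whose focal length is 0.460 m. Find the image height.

1/d_i = 1/f − 1/d_o = 1/(0.4600) − 1/(3.00) = 1.841, so d_i = 0.5433 m.
m = −d_i/d_o = -0.1811.
|h_i| = |m|·h_o = 0.1811 × 0.054 = 0.00978 m. The image is real, inverted and reduced, on the far side of the lens.

0.00978 m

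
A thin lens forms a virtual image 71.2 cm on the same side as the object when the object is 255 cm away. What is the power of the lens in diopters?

Virtual image ⇒ d_i = −71.2 cm.
1/f = 1/d_o + 1/d_i = 1/(255) + 1/(-71.2) = -0.01012 cm⁻¹.
f = -98.78 cm = -0.9878 m, so P = 1/f = -1.01 D.

P = -1.01 D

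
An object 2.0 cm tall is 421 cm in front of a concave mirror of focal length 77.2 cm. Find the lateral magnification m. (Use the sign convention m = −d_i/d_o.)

m = -0.225

1/d_i = 1/f − 1/d_o = 1/(77.20) − 1/(421) = 0.01058, so d_i = 94.54 cm.
m = −d_i/d_o = −(94.54)/(421) = -0.225.
The image is real, inverted and reduced, in front of the mirror.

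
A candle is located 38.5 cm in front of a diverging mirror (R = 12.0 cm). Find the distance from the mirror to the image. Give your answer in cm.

5.19 cm

f = R/2 = 12.0/2 = 6.000 cm; for a diverging mirror, f = -6.000 cm.
Mirror equation: 1/v = 1/f − 1/u = 1/(-6.000) − 1/(38.5) = -0.1667 − 0.02597 = -0.1926, so v = -5.19 cm.
The image is virtual, upright and reduced, behind the mirror.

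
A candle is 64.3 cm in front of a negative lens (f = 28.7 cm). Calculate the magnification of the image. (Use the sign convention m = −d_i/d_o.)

m = +0.309

For a negative lens, f = -28.7 cm.
1/d_i = 1/f − 1/d_o = 1/(-28.70) − 1/(64.3) = -0.05040, so d_i = -19.84 cm.
m = −d_i/d_o = −(-19.84)/(64.3) = +0.309.
The image is virtual, upright and reduced, on the same side as the object.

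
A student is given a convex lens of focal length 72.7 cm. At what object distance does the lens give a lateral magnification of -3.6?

m = −d_i/d_o ⇒ d_i = −m·d_o.
1/f = 1/d_o + 1/d_i = 1/d_o − 1/(m·d_o) = (1 − 1/m)/d_o, so d_o = f(1 − 1/m) = (72.70)(1 − 1/(-3.6)) = 92.9 cm.

92.9 cm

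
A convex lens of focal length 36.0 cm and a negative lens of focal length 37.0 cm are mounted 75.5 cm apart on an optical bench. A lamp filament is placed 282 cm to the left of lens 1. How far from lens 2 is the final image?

Lens 1: 1/d_i1 = 1/f₁ − 1/d_o1 = 1/(36.0) − 1/(282) = 0.02423, so d_i1 = 41.27 cm.
The intermediate image is 41.27 cm to the right of lens 1, which is 75.5 − (41.27) = 34.23 cm to the left of lens 2, so d_o2 = +34.23 cm.
Lens 2 is diverging, so f₂ = −37.0 cm.
Lens 2: 1/d_i2 = 1/f₂ − 1/d_o2 = 1/(-37.0) − 1/(34.23) = -0.05624, so d_i2 = -17.8 cm.
The final image is virtual, 17.8 cm to the left of lens 2 (overall magnification ≈ -0.076).

17.8 cm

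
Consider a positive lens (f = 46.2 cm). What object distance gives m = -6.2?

m = −d_i/d_o ⇒ d_i = −m·d_o.
1/f = 1/d_o + 1/d_i = 1/d_o − 1/(m·d_o) = (1 − 1/m)/d_o, so d_o = f(1 − 1/m) = (46.20)(1 − 1/(-6.2)) = 53.7 cm.

53.7 cm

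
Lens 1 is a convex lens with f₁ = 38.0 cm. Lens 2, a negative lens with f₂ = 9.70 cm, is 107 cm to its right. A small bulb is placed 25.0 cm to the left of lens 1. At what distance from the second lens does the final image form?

Lens 1: 1/d_i1 = 1/f₁ − 1/d_o1 = 1/(38.0) − 1/(25.0) = -0.01368, so d_i1 = -73.08 cm.
The intermediate image is 73.08 cm to the left of lens 1 (virtual), which is 107 − (-73.08) = 180.1 cm to the left of lens 2, so d_o2 = +180.1 cm.
Lens 2 is diverging, so f₂ = −9.70 cm.
Lens 2: 1/d_i2 = 1/f₂ − 1/d_o2 = 1/(-9.70) − 1/(180.1) = -0.1086, so d_i2 = -9.20 cm.
The final image is virtual, 9.20 cm to the left of lens 2 (overall magnification ≈ 0.15).

9.20 cm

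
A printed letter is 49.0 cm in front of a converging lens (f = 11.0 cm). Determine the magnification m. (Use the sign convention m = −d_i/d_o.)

m = -0.289

1/d_i = 1/f − 1/d_o = 1/(11.00) − 1/(49.0) = 0.07050, so d_i = 14.18 cm.
m = −d_i/d_o = −(14.18)/(49.0) = -0.289.
The image is real, inverted and reduced, on the far side of the lens.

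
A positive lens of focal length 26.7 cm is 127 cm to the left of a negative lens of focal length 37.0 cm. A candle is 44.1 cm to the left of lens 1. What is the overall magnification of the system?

Lens 1: 1/d_i1 = 1/(26.7) − 1/(44.1) = 0.01478, so d_i1 = 67.67 cm; m₁ = −d_i1/d_o1 = -1.534.
d_o2 = 127 − (67.67) = 59.33 cm.
f₂ = −37.0 cm (diverging).
Lens 2: 1/d_i2 = 1/(-37.0) − 1/(59.33) = -0.04388, so d_i2 = -22.79 cm; m₂ = −d_i2/d_o2 = +0.3841.
m = m₁·m₂ = (-1.534)(+0.3841) = -0.589.

m = -0.589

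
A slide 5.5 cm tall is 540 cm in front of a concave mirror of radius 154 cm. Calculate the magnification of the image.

m = -0.166

f = R/2 = 154/2 = 77.00 cm.
1/d_i = 1/f − 1/d_o = 1/(77.00) − 1/(540) = 0.01114, so d_i = 89.81 cm.
m = −d_i/d_o = −(89.81)/(540) = -0.166.
The image is real, inverted and reduced, in front of the mirror.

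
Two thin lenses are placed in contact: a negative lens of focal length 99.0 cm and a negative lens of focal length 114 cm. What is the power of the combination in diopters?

P₁ = 1/f₁ = 1/(-0.990 m) = -1.010 D; P₂ = 1/f₂ = 1/(-1.14 m) = -0.8772 D.
For thin lenses in contact, P = P₁ + P₂ = (-1.010) + (-0.8772) = -1.89 D.

P = -1.89 D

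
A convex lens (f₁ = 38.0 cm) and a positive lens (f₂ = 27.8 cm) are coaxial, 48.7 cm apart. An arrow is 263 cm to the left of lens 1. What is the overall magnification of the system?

m = -0.200

Lens 1: 1/d_i1 = 1/(38.0) − 1/(263) = 0.02251, so d_i1 = 44.42 cm; m₁ = −d_i1/d_o1 = -0.1689.
d_o2 = 48.7 − (44.42) = 4.280 cm.
Lens 2: 1/d_i2 = 1/(27.8) − 1/(4.280) = -0.1977, so d_i2 = -5.059 cm; m₂ = −d_i2/d_o2 = +1.182.
m = m₁·m₂ = (-0.1689)(+1.182) = -0.200.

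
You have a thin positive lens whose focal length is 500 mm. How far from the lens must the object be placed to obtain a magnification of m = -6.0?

583 mm

m = −d_i/d_o ⇒ d_i = −m·d_o.
1/f = 1/d_o + 1/d_i = 1/d_o − 1/(m·d_o) = (1 − 1/m)/d_o, so d_o = f(1 − 1/m) = (500.0)(1 − 1/(-6.0)) = 583 mm.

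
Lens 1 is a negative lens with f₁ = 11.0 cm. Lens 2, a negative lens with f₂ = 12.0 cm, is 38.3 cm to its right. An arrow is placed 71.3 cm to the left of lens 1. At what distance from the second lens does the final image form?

Lens 1 is diverging, so f₁ = −11.0 cm.
Lens 1: 1/d_i1 = 1/f₁ − 1/d_o1 = 1/(-11.0) − 1/(71.3) = -0.1049, so d_i1 = -9.530 cm.
The intermediate image is 9.530 cm to the left of lens 1 (virtual), which is 38.3 − (-9.530) = 47.83 cm to the left of lens 2, so d_o2 = +47.83 cm.
Lens 2 is diverging, so f₂ = −12.0 cm.
Lens 2: 1/d_i2 = 1/f₂ − 1/d_o2 = 1/(-12.0) − 1/(47.83) = -0.1042, so d_i2 = -9.59 cm.
The final image is virtual, 9.59 cm to the left of lens 2 (overall magnification ≈ 0.027).

9.59 cm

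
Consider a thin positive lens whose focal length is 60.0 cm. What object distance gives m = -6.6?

m = −d_i/d_o ⇒ d_i = −m·d_o.
1/f = 1/d_o + 1/d_i = 1/d_o − 1/(m·d_o) = (1 − 1/m)/d_o, so d_o = f(1 − 1/m) = (60.00)(1 − 1/(-6.6)) = 69.1 cm.

69.1 cm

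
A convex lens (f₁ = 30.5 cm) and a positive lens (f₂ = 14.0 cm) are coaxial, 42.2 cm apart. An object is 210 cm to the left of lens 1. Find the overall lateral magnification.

Lens 1: 1/d_i1 = 1/(30.5) − 1/(210) = 0.02802, so d_i1 = 35.68 cm; m₁ = −d_i1/d_o1 = -0.1699.
d_o2 = 42.2 − (35.68) = 6.520 cm.
Lens 2: 1/d_i2 = 1/(14.0) − 1/(6.520) = -0.08195, so d_i2 = -12.20 cm; m₂ = −d_i2/d_o2 = +1.872.
m = m₁·m₂ = (-0.1699)(+1.872) = -0.318.

m = -0.318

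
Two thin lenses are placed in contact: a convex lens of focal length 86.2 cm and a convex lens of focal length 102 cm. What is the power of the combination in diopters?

P₁ = 1/f₁ = 1/(0.862 m) = +1.160 D; P₂ = 1/f₂ = 1/(1.02 m) = +0.9804 D.
For thin lenses in contact, P = P₁ + P₂ = (+1.160) + (+0.9804) = +2.14 D.

P = +2.14 D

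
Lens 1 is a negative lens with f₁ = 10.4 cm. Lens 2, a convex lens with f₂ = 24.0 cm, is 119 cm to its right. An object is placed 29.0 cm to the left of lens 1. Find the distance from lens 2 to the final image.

Lens 1 is diverging, so f₁ = −10.4 cm.
Lens 1: 1/d_i1 = 1/f₁ − 1/d_o1 = 1/(-10.4) − 1/(29.0) = -0.1306, so d_i1 = -7.655 cm.
The intermediate image is 7.655 cm to the left of lens 1 (virtual), which is 119 − (-7.655) = 126.7 cm to the left of lens 2, so d_o2 = +126.7 cm.
Lens 2: 1/d_i2 = 1/f₂ − 1/d_o2 = 1/(24.0) − 1/(126.7) = 0.03377, so d_i2 = 29.6 cm.
The final image is real, 29.6 cm to the right of lens 2 (overall magnification ≈ -0.062).

29.6 cm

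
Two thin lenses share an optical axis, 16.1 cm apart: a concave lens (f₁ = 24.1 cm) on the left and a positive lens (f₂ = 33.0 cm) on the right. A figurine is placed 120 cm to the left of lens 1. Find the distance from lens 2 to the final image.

377 cm

Lens 1 is diverging, so f₁ = −24.1 cm.
Lens 1: 1/d_i1 = 1/f₁ − 1/d_o1 = 1/(-24.1) − 1/(120) = -0.04983, so d_i1 = -20.07 cm.
The intermediate image is 20.07 cm to the left of lens 1 (virtual), which is 16.1 − (-20.07) = 36.17 cm to the left of lens 2, so d_o2 = +36.17 cm.
Lens 2: 1/d_i2 = 1/f₂ − 1/d_o2 = 1/(33.0) − 1/(36.17) = 0.002656, so d_i2 = 377 cm.
The final image is real, 377 cm to the right of lens 2 (overall magnification ≈ -1.7).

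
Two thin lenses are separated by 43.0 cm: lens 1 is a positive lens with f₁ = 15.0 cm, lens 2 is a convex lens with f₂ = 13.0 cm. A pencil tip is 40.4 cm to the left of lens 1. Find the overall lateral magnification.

Lens 1: 1/d_i1 = 1/(15.0) − 1/(40.4) = 0.04191, so d_i1 = 23.86 cm; m₁ = −d_i1/d_o1 = -0.5906.
d_o2 = 43.0 − (23.86) = 19.14 cm.
Lens 2: 1/d_i2 = 1/(13.0) − 1/(19.14) = 0.02468, so d_i2 = 40.52 cm; m₂ = −d_i2/d_o2 = -2.117.
m = m₁·m₂ = (-0.5906)(-2.117) = +1.25.

m = +1.25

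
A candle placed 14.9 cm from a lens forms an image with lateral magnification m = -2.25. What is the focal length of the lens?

m = −d_i/d_o ⇒ d_i = −m·d_o = −(-2.25)·(14.9) = 33.52 cm.
1/f = 1/d_o + 1/d_i = 1/(14.9) + 1/(33.52) = 0.09695, so f = 10.3 cm.
Since f is positive, the lens is converging.

f = 10.3 cm (converging)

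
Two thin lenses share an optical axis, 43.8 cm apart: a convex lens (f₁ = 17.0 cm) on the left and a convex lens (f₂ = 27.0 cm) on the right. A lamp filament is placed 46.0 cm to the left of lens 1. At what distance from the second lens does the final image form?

Lens 1: 1/d_i1 = 1/f₁ − 1/d_o1 = 1/(17.0) − 1/(46.0) = 0.03708, so d_i1 = 26.97 cm.
The intermediate image is 26.97 cm to the right of lens 1, which is 43.8 − (26.97) = 16.83 cm to the left of lens 2, so d_o2 = +16.83 cm.
Lens 2: 1/d_i2 = 1/f₂ − 1/d_o2 = 1/(27.0) − 1/(16.83) = -0.02238, so d_i2 = -44.7 cm.
The final image is virtual, 44.7 cm to the left of lens 2 (overall magnification ≈ -1.6).

44.7 cm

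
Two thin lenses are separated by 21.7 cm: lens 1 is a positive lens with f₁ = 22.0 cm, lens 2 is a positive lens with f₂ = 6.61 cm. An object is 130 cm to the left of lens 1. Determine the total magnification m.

m = -0.118

Lens 1: 1/d_i1 = 1/(22.0) − 1/(130) = 0.03776, so d_i1 = 26.48 cm; m₁ = −d_i1/d_o1 = -0.2037.
d_o2 = 21.7 − (26.48) = -4.780 cm (virtual object).
Lens 2: 1/d_i2 = 1/(6.61) − 1/(-4.780) = 0.3605, so d_i2 = 2.774 cm; m₂ = −d_i2/d_o2 = +0.5803.
m = m₁·m₂ = (-0.2037)(+0.5803) = -0.118.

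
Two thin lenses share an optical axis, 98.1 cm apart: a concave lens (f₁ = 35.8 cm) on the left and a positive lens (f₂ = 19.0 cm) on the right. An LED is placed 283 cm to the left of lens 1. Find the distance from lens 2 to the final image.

22.3 cm

Lens 1 is diverging, so f₁ = −35.8 cm.
Lens 1: 1/d_i1 = 1/f₁ − 1/d_o1 = 1/(-35.8) − 1/(283) = -0.03147, so d_i1 = -31.78 cm.
The intermediate image is 31.78 cm to the left of lens 1 (virtual), which is 98.1 − (-31.78) = 129.9 cm to the left of lens 2, so d_o2 = +129.9 cm.
Lens 2: 1/d_i2 = 1/f₂ − 1/d_o2 = 1/(19.0) − 1/(129.9) = 0.04493, so d_i2 = 22.3 cm.
The final image is real, 22.3 cm to the right of lens 2 (overall magnification ≈ -0.019).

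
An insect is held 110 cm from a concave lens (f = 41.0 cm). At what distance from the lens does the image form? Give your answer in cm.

For a concave lens, f = -41.0 cm.
Thin-lens equation: 1/q = 1/f − 1/p = 1/(-41.00) − 1/(110) = -0.02439 − 0.009091 = -0.03348, so q = -29.9 cm.
The image is virtual, upright and reduced, on the same side as the object.

29.9 cm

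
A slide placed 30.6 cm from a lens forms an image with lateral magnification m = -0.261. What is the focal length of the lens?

f = 6.33 cm (converging)

m = −d_i/d_o ⇒ d_i = −m·d_o = −(-0.261)·(30.6) = 7.987 cm.
1/f = 1/d_o + 1/d_i = 1/(30.6) + 1/(7.987) = 0.1579, so f = 6.33 cm.
Since f is positive, the lens is converging.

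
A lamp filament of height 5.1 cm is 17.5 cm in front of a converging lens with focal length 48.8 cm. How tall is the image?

1/d_i = 1/f − 1/d_o = 1/(48.80) − 1/(17.5) = -0.03665, so d_i = -27.28 cm.
m = −d_i/d_o = +1.559.
|h_i| = |m|·h_o = 1.559 × 5.1 = 7.95 cm. The image is virtual, upright and enlarged, on the same side as the object.

7.95 cm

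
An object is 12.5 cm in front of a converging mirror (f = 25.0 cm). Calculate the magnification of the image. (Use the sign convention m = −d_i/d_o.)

m = +2.00

1/d_i = 1/f − 1/d_o = 1/(25.00) − 1/(12.5) = -0.04000, so d_i = -25.00 cm.
m = −d_i/d_o = −(-25.00)/(12.5) = +2.00.
The image is virtual, upright and enlarged, behind the mirror.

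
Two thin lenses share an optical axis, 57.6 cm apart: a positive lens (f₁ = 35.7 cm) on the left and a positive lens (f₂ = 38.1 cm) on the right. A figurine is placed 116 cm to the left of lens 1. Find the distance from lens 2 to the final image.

7.16 cm

Lens 1: 1/d_i1 = 1/f₁ − 1/d_o1 = 1/(35.7) − 1/(116) = 0.01939, so d_i1 = 51.57 cm.
The intermediate image is 51.57 cm to the right of lens 1, which is 57.6 − (51.57) = 6.030 cm to the left of lens 2, so d_o2 = +6.030 cm.
Lens 2: 1/d_i2 = 1/f₂ − 1/d_o2 = 1/(38.1) − 1/(6.030) = -0.1396, so d_i2 = -7.16 cm.
The final image is virtual, 7.16 cm to the left of lens 2 (overall magnification ≈ -0.53).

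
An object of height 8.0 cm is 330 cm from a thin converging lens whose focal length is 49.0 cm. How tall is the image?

1.40 cm

1/d_i = 1/f − 1/d_o = 1/(49.00) − 1/(330) = 0.01738, so d_i = 57.54 cm.
m = −d_i/d_o = -0.1744.
|h_i| = |m|·h_o = 0.1744 × 8.0 = 1.40 cm. The image is real, inverted and reduced, on the far side of the lens.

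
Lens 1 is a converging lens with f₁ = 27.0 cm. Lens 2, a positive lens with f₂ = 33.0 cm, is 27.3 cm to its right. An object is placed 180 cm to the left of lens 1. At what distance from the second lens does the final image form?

Lens 1: 1/d_i1 = 1/f₁ − 1/d_o1 = 1/(27.0) − 1/(180) = 0.03148, so d_i1 = 31.76 cm.
The intermediate image is 31.76 cm to the right of lens 1, which lies 4.460 cm to the right of lens 2 — a virtual object — so d_o2 = −4.460 cm.
Lens 2: 1/d_i2 = 1/f₂ − 1/d_o2 = 1/(33.0) − 1/(-4.460) = 0.2545, so d_i2 = 3.93 cm.
The final image is real, 3.93 cm to the right of lens 2 (overall magnification ≈ -0.16).

3.93 cm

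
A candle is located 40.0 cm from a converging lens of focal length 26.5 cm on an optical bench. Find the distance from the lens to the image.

Thin-lens equation: 1/d_i = 1/f − 1/d_o = 1/(26.50) − 1/(40.0) = 0.03774 − 0.02500 = 0.01274, so d_i = 78.5 cm.
The image is real, inverted and enlarged, on the far side of the lens.

78.5 cm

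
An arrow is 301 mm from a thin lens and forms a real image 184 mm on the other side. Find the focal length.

f = 114 mm (converging)

Real image ⇒ d_i = +184 mm.
1/f = 1/d_o + 1/d_i = 1/(301) + 1/(184) = 0.008757, so f = 114 mm.
Since f is positive, the thin lens is converging.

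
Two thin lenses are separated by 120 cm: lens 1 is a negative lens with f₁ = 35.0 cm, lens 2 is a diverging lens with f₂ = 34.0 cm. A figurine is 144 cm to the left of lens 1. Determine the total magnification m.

f₁ = −35.0 cm (diverging).
Lens 1: 1/d_i1 = 1/(-35.0) − 1/(144) = -0.03552, so d_i1 = -28.16 cm; m₁ = −d_i1/d_o1 = +0.1956.
d_o2 = 120 − (-28.16) = 148.2 cm.
f₂ = −34.0 cm (diverging).
Lens 2: 1/d_i2 = 1/(-34.0) − 1/(148.2) = -0.03616, so d_i2 = -27.66 cm; m₂ = −d_i2/d_o2 = +0.1866.
m = m₁·m₂ = (+0.1956)(+0.1866) = +0.0365.

m = +0.0365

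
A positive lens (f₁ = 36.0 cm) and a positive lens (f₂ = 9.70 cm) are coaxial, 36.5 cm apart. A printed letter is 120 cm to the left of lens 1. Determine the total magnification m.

Lens 1: 1/d_i1 = 1/(36.0) − 1/(120) = 0.01944, so d_i1 = 51.43 cm; m₁ = −d_i1/d_o1 = -0.4286.
d_o2 = 36.5 − (51.43) = -14.93 cm (virtual object).
Lens 2: 1/d_i2 = 1/(9.70) − 1/(-14.93) = 0.1701, so d_i2 = 5.880 cm; m₂ = −d_i2/d_o2 = +0.3938.
m = m₁·m₂ = (-0.4286)(+0.3938) = -0.169.

m = -0.169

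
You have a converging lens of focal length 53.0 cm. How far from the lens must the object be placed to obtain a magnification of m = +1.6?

19.9 cm

m = −d_i/d_o ⇒ d_i = −m·d_o.
1/f = 1/d_o + 1/d_i = 1/d_o − 1/(m·d_o) = (1 − 1/m)/d_o, so d_o = f(1 − 1/m) = (53.00)(1 − 1/(+1.6)) = 19.9 cm.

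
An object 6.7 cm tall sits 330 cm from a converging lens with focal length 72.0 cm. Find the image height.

1/d_i = 1/f − 1/d_o = 1/(72.00) − 1/(330) = 0.01086, so d_i = 92.09 cm.
m = −d_i/d_o = -0.2791.
|h_i| = |m|·h_o = 0.2791 × 6.7 = 1.87 cm. The image is real, inverted and reduced, on the far side of the lens.

1.87 cm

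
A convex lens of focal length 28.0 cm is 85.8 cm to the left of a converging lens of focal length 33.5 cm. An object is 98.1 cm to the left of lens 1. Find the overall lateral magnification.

Lens 1: 1/d_i1 = 1/(28.0) − 1/(98.1) = 0.02552, so d_i1 = 39.18 cm; m₁ = −d_i1/d_o1 = -0.3994.
d_o2 = 85.8 − (39.18) = 46.62 cm.
Lens 2: 1/d_i2 = 1/(33.5) − 1/(46.62) = 0.008401, so d_i2 = 119.0 cm; m₂ = −d_i2/d_o2 = -2.553.
m = m₁·m₂ = (-0.3994)(-2.553) = +1.02.

m = +1.02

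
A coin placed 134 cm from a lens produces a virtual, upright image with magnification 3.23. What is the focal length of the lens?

m = −d_i/d_o ⇒ d_i = −m·d_o = −(+3.23)·(134) = -432.8 cm.
1/f = 1/d_o + 1/d_i = 1/(134) + 1/(-432.8) = 0.005152, so f = 194 cm.
Since f is positive, the lens is converging.

f = 194 cm (converging)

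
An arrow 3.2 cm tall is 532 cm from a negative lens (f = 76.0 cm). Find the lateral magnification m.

For a negative lens, f = -76.0 cm.
1/d_i = 1/f − 1/d_o = 1/(-76.00) − 1/(532) = -0.01504, so d_i = -66.50 cm.
m = −d_i/d_o = −(-66.50)/(532) = +0.125.
The image is virtual, upright and reduced, on the same side as the object.

m = +0.125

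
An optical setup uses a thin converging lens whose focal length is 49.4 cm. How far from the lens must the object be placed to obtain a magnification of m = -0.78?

113 cm

m = −d_i/d_o ⇒ d_i = −m·d_o.
1/f = 1/d_o + 1/d_i = 1/d_o − 1/(m·d_o) = (1 − 1/m)/d_o, so d_o = f(1 − 1/m) = (49.40)(1 − 1/(-0.78)) = 113 cm.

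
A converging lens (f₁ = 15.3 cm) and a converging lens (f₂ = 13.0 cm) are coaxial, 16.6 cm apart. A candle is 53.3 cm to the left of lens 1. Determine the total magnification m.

m = -0.293

Lens 1: 1/d_i1 = 1/(15.3) − 1/(53.3) = 0.04660, so d_i1 = 21.46 cm; m₁ = −d_i1/d_o1 = -0.4026.
d_o2 = 16.6 − (21.46) = -4.860 cm (virtual object).
Lens 2: 1/d_i2 = 1/(13.0) − 1/(-4.860) = 0.2827, so d_i2 = 3.538 cm; m₂ = −d_i2/d_o2 = +0.7279.
m = m₁·m₂ = (-0.4026)(+0.7279) = -0.293.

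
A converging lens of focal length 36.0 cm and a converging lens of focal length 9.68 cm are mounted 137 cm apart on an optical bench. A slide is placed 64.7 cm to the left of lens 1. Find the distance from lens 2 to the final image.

11.7 cm

Lens 1: 1/d_i1 = 1/f₁ − 1/d_o1 = 1/(36.0) − 1/(64.7) = 0.01232, so d_i1 = 81.16 cm.
The intermediate image is 81.16 cm to the right of lens 1, which is 137 − (81.16) = 55.84 cm to the left of lens 2, so d_o2 = +55.84 cm.
Lens 2: 1/d_i2 = 1/f₂ − 1/d_o2 = 1/(9.68) − 1/(55.84) = 0.08540, so d_i2 = 11.7 cm.
The final image is real, 11.7 cm to the right of lens 2 (overall magnification ≈ 0.26).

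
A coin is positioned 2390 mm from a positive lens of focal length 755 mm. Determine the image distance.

Thin-lens equation: 1/d_i = 1/f − 1/d_o = 1/(755.0) − 1/(2390) = 0.001325 − 0.0004184 = 0.0009061, so d_i = 1100 mm.
The image is real, inverted and reduced, on the far side of the lens.

1100 mm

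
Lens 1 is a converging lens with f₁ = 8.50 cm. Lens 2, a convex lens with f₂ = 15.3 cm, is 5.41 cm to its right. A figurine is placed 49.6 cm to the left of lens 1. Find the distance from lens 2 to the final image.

3.68 cm

Lens 1: 1/d_i1 = 1/f₁ − 1/d_o1 = 1/(8.50) − 1/(49.6) = 0.09749, so d_i1 = 10.26 cm.
The intermediate image is 10.26 cm to the right of lens 1, which lies 4.850 cm to the right of lens 2 — a virtual object — so d_o2 = −4.850 cm.
Lens 2: 1/d_i2 = 1/f₂ − 1/d_o2 = 1/(15.3) − 1/(-4.850) = 0.2715, so d_i2 = 3.68 cm.
The final image is real, 3.68 cm to the right of lens 2 (overall magnification ≈ -0.16).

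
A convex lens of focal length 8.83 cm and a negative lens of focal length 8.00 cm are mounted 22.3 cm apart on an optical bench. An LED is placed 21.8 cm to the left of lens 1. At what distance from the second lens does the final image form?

3.86 cm

Lens 1: 1/d_i1 = 1/f₁ − 1/d_o1 = 1/(8.83) − 1/(21.8) = 0.06738, so d_i1 = 14.84 cm.
The intermediate image is 14.84 cm to the right of lens 1, which is 22.3 − (14.84) = 7.460 cm to the left of lens 2, so d_o2 = +7.460 cm.
Lens 2 is diverging, so f₂ = −8.00 cm.
Lens 2: 1/d_i2 = 1/f₂ − 1/d_o2 = 1/(-8.00) − 1/(7.460) = -0.2590, so d_i2 = -3.86 cm.
The final image is virtual, 3.86 cm to the left of lens 2 (overall magnification ≈ -0.35).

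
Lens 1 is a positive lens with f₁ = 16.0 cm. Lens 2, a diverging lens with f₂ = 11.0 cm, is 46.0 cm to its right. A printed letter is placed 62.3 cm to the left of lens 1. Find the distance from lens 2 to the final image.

Lens 1: 1/d_i1 = 1/f₁ − 1/d_o1 = 1/(16.0) − 1/(62.3) = 0.04645, so d_i1 = 21.53 cm.
The intermediate image is 21.53 cm to the right of lens 1, which is 46.0 − (21.53) = 24.47 cm to the left of lens 2, so d_o2 = +24.47 cm.
Lens 2 is diverging, so f₂ = −11.0 cm.
Lens 2: 1/d_i2 = 1/f₂ − 1/d_o2 = 1/(-11.0) − 1/(24.47) = -0.1318, so d_i2 = -7.59 cm.
The final image is virtual, 7.59 cm to the left of lens 2 (overall magnification ≈ -0.11).

7.59 cm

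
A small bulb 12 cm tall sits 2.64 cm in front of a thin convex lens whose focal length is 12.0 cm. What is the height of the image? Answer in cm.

1/d_i = 1/f − 1/d_o = 1/(12.00) − 1/(2.64) = -0.2955, so d_i = -3.385 cm.
m = −d_i/d_o = +1.282.
|h_i| = |m|·h_o = 1.282 × 12 = 15.4 cm. The image is virtual, upright and enlarged, on the same side as the object.

15.4 cm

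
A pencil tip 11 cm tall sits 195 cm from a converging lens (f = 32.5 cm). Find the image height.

2.20 cm

1/d_i = 1/f − 1/d_o = 1/(32.50) − 1/(195) = 0.02564, so d_i = 39.00 cm.
m = −d_i/d_o = -0.2000.
|h_i| = |m|·h_o = 0.2000 × 11 = 2.20 cm. The image is real, inverted and reduced, on the far side of the lens.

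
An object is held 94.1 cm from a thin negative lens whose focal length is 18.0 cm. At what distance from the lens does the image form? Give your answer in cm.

For a negative lens, f = -18.0 cm.
Thin-lens equation: 1/d_i = 1/f − 1/d_o = 1/(-18.00) − 1/(94.1) = -0.05556 − 0.01063 = -0.06618, so d_i = -15.1 cm.
The image is virtual, upright and reduced, on the same side as the object.

15.1 cm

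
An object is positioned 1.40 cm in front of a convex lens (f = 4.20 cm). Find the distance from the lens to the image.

Lens equation: 1/q = 1/f − 1/p = 1/(4.200) − 1/(1.40) = 0.2381 − 0.7143 = -0.4762, so q = -2.10 cm.
The image is virtual, upright and enlarged, on the same side as the object.

2.10 cm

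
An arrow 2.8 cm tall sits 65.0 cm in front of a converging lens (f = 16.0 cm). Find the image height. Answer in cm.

1/d_i = 1/f − 1/d_o = 1/(16.00) − 1/(65.0) = 0.04712, so d_i = 21.22 cm.
m = −d_i/d_o = -0.3265.
|h_i| = |m|·h_o = 0.3265 × 2.8 = 0.914 cm. The image is real, inverted and reduced, on the far side of the lens.

0.914 cm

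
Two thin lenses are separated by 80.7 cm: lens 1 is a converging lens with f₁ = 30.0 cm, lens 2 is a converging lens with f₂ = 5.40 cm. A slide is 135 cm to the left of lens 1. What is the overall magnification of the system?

m = +0.0420

Lens 1: 1/d_i1 = 1/(30.0) − 1/(135) = 0.02593, so d_i1 = 38.57 cm; m₁ = −d_i1/d_o1 = -0.2857.
d_o2 = 80.7 − (38.57) = 42.13 cm.
Lens 2: 1/d_i2 = 1/(5.40) − 1/(42.13) = 0.1614, so d_i2 = 6.194 cm; m₂ = −d_i2/d_o2 = -0.1470.
m = m₁·m₂ = (-0.2857)(-0.1470) = +0.0420.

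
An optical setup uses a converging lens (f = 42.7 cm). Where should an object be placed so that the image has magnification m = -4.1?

53.1 cm

m = −d_i/d_o ⇒ d_i = −m·d_o.
1/f = 1/d_o + 1/d_i = 1/d_o − 1/(m·d_o) = (1 − 1/m)/d_o, so d_o = f(1 − 1/m) = (42.70)(1 − 1/(-4.1)) = 53.1 cm.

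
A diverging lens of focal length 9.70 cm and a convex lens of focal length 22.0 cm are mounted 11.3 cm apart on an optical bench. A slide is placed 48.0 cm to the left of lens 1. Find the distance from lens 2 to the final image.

162 cm

Lens 1 is diverging, so f₁ = −9.70 cm.
Lens 1: 1/d_i1 = 1/f₁ − 1/d_o1 = 1/(-9.70) − 1/(48.0) = -0.1239, so d_i1 = -8.069 cm.
The intermediate image is 8.069 cm to the left of lens 1 (virtual), which is 11.3 − (-8.069) = 19.37 cm to the left of lens 2, so d_o2 = +19.37 cm.
Lens 2: 1/d_i2 = 1/f₂ − 1/d_o2 = 1/(22.0) − 1/(19.37) = -0.006172, so d_i2 = -162 cm.
The final image is virtual, 162 cm to the left of lens 2 (overall magnification ≈ 1.4).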